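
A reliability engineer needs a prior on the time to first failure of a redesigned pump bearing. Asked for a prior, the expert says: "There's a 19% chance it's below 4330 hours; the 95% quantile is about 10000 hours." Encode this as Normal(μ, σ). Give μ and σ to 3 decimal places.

μ = 6303.114, σ = 2247.547

For Normal(μ,σ), the p-quantile is μ + z_p·σ. Here z_{0.19} = -0.8779, z_{0.95} = 1.645.
So 4330 = μ − 0.8779σ and 10000 = μ + 1.645σ.
Subtracting: σ = (10000 − 4330)/(1.645 − (-0.8779)) = 2247.547.
Then μ = 4330 − (-0.8779)·2247.547 = 6303.114.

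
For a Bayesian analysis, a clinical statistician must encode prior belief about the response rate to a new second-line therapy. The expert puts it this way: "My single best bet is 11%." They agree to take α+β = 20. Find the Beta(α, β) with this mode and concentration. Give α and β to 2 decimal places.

α = 2.98, β = 17.02

For α,β > 1 the Beta mode is (α−1)/(α+β−2). With α+β = 20, the mode is (α−1)/18.
Set (α−1)/18 = 0.11 → α = 1 + 0.11·18 = 2.98.
β = 20 − α = 17.02.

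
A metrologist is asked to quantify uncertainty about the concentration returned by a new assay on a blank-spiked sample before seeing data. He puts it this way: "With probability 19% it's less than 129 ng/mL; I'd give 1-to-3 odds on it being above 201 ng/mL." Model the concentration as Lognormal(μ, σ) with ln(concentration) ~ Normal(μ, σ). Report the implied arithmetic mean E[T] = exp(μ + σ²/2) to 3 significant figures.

E[T] ≈ 173 ng/mL

If T ~ Lognormal(μ,σ) then ln T ~ Normal(μ,σ), so the p-quantile of ln T is μ + z_p·σ.
ln(129) = 4.86 and ln(201) = 5.303; z_{0.19} = -0.8779, z_{0.75} = 0.6745.
σ = (5.303 − 4.86)/(0.6745 − (-0.8779)) = 0.286.
μ = 4.86 − (-0.8779)·0.286 = 5.111.
E[T] = exp(μ + σ²/2) = exp(5.111 + 0.0408) = 173 ng/mL.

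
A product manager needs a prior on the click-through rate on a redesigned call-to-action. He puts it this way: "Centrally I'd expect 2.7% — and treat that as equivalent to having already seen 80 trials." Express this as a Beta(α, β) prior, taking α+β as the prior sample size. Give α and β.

Under the effective-sample-size interpretation, Beta(α, β) has prior mean α/(α+β) and prior sample size α+β.
So α+β = 80 and α/(α+β) = 0.027, giving α = 0.027·80 = 2.16 and β = 80 − 2.16 = 77.84.

α = 2.16, β = 77.84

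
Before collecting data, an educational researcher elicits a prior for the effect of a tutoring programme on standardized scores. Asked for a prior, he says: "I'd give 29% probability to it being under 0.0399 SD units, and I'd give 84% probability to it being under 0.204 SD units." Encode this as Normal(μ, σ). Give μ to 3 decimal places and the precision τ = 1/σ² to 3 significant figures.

For Normal(μ,σ), the p-quantile is μ + z_p·σ. Here z_{0.29} = -0.5534, z_{0.84} = 0.9945.
So 0.0399 = μ − 0.5534σ and 0.204 = μ + 0.9945σ.
Subtracting: σ = (0.204 − 0.0399)/(0.9945 − (-0.5534)) = 0.106.
Then μ = 0.0399 − (-0.5534)·0.106 = 0.099.
Precision τ = 1/σ² = 1/0.106² = 89.

μ = 0.099, τ = 89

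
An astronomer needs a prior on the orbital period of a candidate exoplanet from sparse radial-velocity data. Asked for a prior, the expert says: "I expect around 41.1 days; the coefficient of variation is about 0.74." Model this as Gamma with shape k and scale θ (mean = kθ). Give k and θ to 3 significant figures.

For Gamma(k, scale θ): mean = kθ, variance = kθ², so CV = 1/√k.
CV = 0.74, hence k = 1/CV² = 1.83.
Then θ = mean/k = 41.1/1.83 = 22.5.

k ≈ 1.83, θ ≈ 22.5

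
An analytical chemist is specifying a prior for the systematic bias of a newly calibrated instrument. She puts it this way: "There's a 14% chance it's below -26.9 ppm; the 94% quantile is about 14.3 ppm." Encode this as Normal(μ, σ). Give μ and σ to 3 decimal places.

μ = -10.009, σ = 15.635

The p-quantile of Normal(μ,σ) is μ + z_p·σ, with z_{0.14} = -1.08 and z_{0.94} = 1.555.
Eliminate σ: μ = (z₂·x₁ − z₁·x₂)/(z₂ − z₁) = (1.555·-26.9 − (-1.08)·14.3)/2.635 = -10.009.
Then σ = (x₂ − x₁)/(z₂ − z₁) = (14.3 − -26.9)/2.635 = 15.635.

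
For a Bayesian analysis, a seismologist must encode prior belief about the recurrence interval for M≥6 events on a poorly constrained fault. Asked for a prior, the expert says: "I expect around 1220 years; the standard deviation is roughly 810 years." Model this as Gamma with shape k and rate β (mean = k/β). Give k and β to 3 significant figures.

k ≈ 2.27, β ≈ 0.00186

For Gamma(k, rate β): mean = k/β, variance = k/β², so CV = 1/√k.
CV = SD/mean = 810/1220 = 0.6639, hence k = 1/CV² = 2.27.
Then β = k/mean = 2.27/1220 = 0.00186.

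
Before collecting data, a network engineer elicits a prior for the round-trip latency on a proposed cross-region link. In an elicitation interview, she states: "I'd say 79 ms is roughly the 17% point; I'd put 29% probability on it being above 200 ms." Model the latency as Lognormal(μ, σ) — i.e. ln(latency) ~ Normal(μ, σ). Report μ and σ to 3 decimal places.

μ ≈ 4.957, σ ≈ 0.616

If T ~ Lognormal(μ,σ) then ln T ~ Normal(μ,σ), so the p-quantile of ln T is μ + z_p·σ.
ln(79) = 4.369 and ln(200) = 5.298; z_{0.17} = -0.9542, z_{0.71} = 0.5534.
σ = (5.298 − 4.369)/(0.5534 − (-0.9542)) = 0.616.
μ = 4.369 − (-0.9542)·0.616 = 4.957.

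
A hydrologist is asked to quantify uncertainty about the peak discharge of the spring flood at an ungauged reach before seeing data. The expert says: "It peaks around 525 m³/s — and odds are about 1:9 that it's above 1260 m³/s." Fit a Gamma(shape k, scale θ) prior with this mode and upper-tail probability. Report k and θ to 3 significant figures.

k ≈ 3.51, θ ≈ 209

Gamma(k,θ) with k>1 has mode (k−1)θ, so θ = 525/(k−1).
Need P(X < 1260) = 0.9 with θ tied to k this way. Start at k = 2, θ = 525: P(X<1260) ≈ 0.692.
Too low — raise k to concentrate. Iterating converges to k ≈ 3.51.
Then θ = 525/(3.51−1) ≈ 209.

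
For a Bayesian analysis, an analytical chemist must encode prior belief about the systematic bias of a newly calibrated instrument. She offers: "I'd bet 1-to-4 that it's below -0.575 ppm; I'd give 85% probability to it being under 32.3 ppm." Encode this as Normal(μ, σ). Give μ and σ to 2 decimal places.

μ = 14.16, σ = 17.50

The p-quantile of Normal(μ,σ) is μ + z_p·σ, with z_{0.2} = -0.8416 and z_{0.85} = 1.036.
Eliminate σ: μ = (z₂·x₁ − z₁·x₂)/(z₂ − z₁) = (1.036·-0.575 − (-0.8416)·32.3)/1.878 = 14.16.
Then σ = (x₂ − x₁)/(z₂ − z₁) = (32.3 − -0.575)/1.878 = 17.50.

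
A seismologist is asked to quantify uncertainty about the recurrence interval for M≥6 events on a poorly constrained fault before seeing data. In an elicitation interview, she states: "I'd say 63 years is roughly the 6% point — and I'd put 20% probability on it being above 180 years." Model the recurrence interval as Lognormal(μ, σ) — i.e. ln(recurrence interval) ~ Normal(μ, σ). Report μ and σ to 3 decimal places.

μ ≈ 4.824, σ ≈ 0.438

If T ~ Lognormal(μ,σ) then ln T ~ Normal(μ,σ), so the p-quantile of ln T is μ + z_p·σ.
ln(63) = 4.143 and ln(180) = 5.193; z_{0.06} = -1.555, z_{0.8} = 0.8416.
σ = (5.193 − 4.143)/(0.8416 − (-1.555)) = 0.438.
μ = 4.143 − (-1.555)·0.438 = 4.824.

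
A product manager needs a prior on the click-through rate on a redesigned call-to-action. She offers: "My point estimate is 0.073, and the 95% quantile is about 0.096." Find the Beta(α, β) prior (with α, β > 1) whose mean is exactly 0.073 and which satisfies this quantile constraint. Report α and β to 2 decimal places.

With mean 0.073 fixed, write α = 0.073s, β = 0.927s where s = α+β.
Need P(θ < 0.096) = 0.95 under Beta(0.073s, 0.927s). Normal approximation: (q−m)/√(m(1−m)/s) ≈ z_{0.95} = 1.64, so s ≈ 0.073·0.927·(1.64)²/(0.096−0.073)² = 346.1.
At s = 346.1: P(θ<0.096) ≈ 0.941. Adjusting to match 0.95 gives s ≈ 384.08.
So α = 0.073·384.08 ≈ 28.04, β = 0.927·384.08 ≈ 356.04.

α ≈ 28.04, β ≈ 356.04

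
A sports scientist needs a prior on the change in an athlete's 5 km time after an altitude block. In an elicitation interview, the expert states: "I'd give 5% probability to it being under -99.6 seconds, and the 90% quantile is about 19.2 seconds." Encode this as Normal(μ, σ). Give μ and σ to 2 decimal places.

The p-quantile of Normal(μ,σ) is μ + z_p·σ, with z_{0.05} = -1.645 and z_{0.9} = 1.282.
Eliminate σ: μ = (z₂·x₁ − z₁·x₂)/(z₂ − z₁) = (1.282·-99.6 − (-1.645)·19.2)/2.926 = -32.83.
Then σ = (x₂ − x₁)/(z₂ − z₁) = (19.2 − -99.6)/2.926 = 40.60.

μ = -32.83, σ = 40.60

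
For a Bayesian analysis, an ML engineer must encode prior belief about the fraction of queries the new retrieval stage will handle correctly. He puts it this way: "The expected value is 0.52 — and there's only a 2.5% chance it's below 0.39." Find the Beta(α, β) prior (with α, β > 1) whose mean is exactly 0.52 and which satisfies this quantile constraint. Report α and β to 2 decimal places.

With mean 0.52 fixed, write α = 0.52s, β = 0.48s where s = α+β.
Need P(θ < 0.39) = 0.025 under Beta(0.52s, 0.48s). Normal approximation: (q−m)/√(m(1−m)/s) ≈ z_{0.025} = -1.96, so s ≈ 0.52·0.48·(-1.96)²/(0.39−0.52)² = 56.7.
At s = 56.7: P(θ<0.39) ≈ 0.024. Adjusting to match 0.025 gives s ≈ 55.88.
So α = 0.52·55.88 ≈ 29.06, β = 0.48·55.88 ≈ 26.82.

α ≈ 29.06, β ≈ 26.82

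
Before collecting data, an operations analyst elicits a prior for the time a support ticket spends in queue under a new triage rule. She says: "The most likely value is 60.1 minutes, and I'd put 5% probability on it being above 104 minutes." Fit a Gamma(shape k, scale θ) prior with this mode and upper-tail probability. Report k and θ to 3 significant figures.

k ≈ 10.3, θ ≈ 6.48

Gamma(k,θ) with k>1 has mode (k−1)θ, so θ = 60.1/(k−1).
Need P(X < 104) = 0.95 with θ tied to k this way. Start at k = 2, θ = 60.1: P(X<104) ≈ 0.516.
Too low — raise k to concentrate. Iterating converges to k ≈ 10.3.
Then θ = 60.1/(10.3−1) ≈ 6.48.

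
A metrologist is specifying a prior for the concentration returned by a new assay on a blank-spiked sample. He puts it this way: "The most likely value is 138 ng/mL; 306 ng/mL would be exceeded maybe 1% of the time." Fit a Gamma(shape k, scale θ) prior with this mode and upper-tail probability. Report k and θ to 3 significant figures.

Gamma(k,θ) with k>1 has mode (k−1)θ, so θ = 138/(k−1).
Need P(X < 306) = 0.99 with θ tied to k this way. Start at k = 2, θ = 138: P(X<306) ≈ 0.650.
Too low — raise k to concentrate. Iterating converges to k ≈ 8.59.
Then θ = 138/(8.59−1) ≈ 18.2.

k ≈ 8.59, θ ≈ 18.2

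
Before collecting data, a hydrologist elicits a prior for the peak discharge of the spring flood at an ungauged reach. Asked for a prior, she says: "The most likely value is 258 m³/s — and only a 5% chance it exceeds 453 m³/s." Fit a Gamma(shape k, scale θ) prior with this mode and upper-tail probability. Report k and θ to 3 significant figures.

Gamma(k,θ) with k>1 has mode (k−1)θ, so θ = 258/(k−1).
Need P(X < 453) = 0.95 with θ tied to k this way. Start at k = 2, θ = 258: P(X<453) ≈ 0.524.
Too low — raise k to concentrate. Iterating converges to k ≈ 9.8.
Then θ = 258/(9.8−1) ≈ 29.3.

k ≈ 9.8, θ ≈ 29.3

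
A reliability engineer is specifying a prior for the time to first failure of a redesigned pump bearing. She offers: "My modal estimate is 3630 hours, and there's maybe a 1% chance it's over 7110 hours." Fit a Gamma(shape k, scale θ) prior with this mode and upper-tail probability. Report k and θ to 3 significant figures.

k ≈ 11.9, θ ≈ 333

Gamma(k,θ) with k>1 has mode (k−1)θ, so θ = 3630/(k−1).
Need P(X < 7110) = 0.99 with θ tied to k this way. Start at k = 2, θ = 3630: P(X<7110) ≈ 0.583.
Too low — raise k to concentrate. Iterating converges to k ≈ 11.9.
Then θ = 3630/(11.9−1) ≈ 333.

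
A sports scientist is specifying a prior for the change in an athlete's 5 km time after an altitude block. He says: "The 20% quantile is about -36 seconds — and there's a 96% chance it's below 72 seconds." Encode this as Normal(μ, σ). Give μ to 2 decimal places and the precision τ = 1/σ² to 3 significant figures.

μ = -0.94, τ = 0.000576

The p-quantile of Normal(μ,σ) is μ + z_p·σ, with z_{0.2} = -0.8416 and z_{0.96} = 1.751.
Eliminate σ: μ = (z₂·x₁ − z₁·x₂)/(z₂ − z₁) = (1.751·-36 − (-0.8416)·72)/2.592 = -0.94.
Then σ = (x₂ − x₁)/(z₂ − z₁) = (72 − -36)/2.592 = 41.66.
Precision τ = 1/σ² = 1/41.66² = 0.000576.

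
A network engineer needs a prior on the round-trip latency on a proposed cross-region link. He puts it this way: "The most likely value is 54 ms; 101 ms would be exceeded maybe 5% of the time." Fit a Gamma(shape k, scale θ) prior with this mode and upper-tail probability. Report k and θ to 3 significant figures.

Gamma(k,θ) with k>1 has mode (k−1)θ, so θ = 54/(k−1).
Need P(X < 101) = 0.95 with θ tied to k this way. Start at k = 2, θ = 54: P(X<101) ≈ 0.558.
Too low — raise k to concentrate. Iterating converges to k ≈ 8.1.
Then θ = 54/(8.1−1) ≈ 7.61.

k ≈ 8.1, θ ≈ 7.61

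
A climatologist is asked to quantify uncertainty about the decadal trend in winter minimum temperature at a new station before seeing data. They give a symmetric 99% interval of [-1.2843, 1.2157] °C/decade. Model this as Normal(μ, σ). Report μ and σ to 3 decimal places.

A symmetric 99% interval runs μ ± z·σ with z = 2.576.
Half-width = 1.25, so σ = 1.25/2.576 = 0.485.
μ is the interval midpoint, -0.034.

μ = -0.034, σ = 0.485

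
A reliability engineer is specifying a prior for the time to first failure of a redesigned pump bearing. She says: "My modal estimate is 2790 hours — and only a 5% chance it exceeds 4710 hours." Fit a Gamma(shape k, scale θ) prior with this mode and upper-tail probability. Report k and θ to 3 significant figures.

Gamma(k,θ) with k>1 has mode (k−1)θ, so θ = 2790/(k−1).
Need P(X < 4710) = 0.95 with θ tied to k this way. Start at k = 2, θ = 2790: P(X<4710) ≈ 0.503.
Too low — raise k to concentrate. Iterating converges to k ≈ 11.2.
Then θ = 2790/(11.2−1) ≈ 274.

k ≈ 11.2, θ ≈ 274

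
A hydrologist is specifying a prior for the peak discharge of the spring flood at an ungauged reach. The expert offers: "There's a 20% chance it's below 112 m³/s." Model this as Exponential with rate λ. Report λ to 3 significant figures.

λ ≈ 0.00199

P(T < 112.0) = 1 − e^(−λ·112.0) = 0.2, so λ = −ln(1−0.2)/112.0 = −ln(0.8)/112.0 = 0.00199.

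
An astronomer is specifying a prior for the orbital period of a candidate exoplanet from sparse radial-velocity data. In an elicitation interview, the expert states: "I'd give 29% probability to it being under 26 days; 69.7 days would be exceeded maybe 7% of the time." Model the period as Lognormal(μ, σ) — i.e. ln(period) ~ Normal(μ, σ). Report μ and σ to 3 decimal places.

If T ~ Lognormal(μ,σ) then ln T ~ Normal(μ,σ), so the p-quantile of ln T is μ + z_p·σ.
ln(26) = 3.258 and ln(69.7) = 4.244; z_{0.29} = -0.5534, z_{0.93} = 1.476.
σ = (4.244 − 3.258)/(1.476 − (-0.5534)) = 0.486.
μ = 3.258 − (-0.5534)·0.486 = 3.527.

μ ≈ 3.527, σ ≈ 0.486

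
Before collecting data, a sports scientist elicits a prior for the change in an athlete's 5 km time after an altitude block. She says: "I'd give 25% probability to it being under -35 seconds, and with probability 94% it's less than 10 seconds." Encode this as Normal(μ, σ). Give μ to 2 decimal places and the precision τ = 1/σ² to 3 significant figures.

μ = -21.38, τ = 0.00245

The p-quantile of Normal(μ,σ) is μ + z_p·σ, with z_{0.25} = -0.6745 and z_{0.94} = 1.555.
Eliminate σ: μ = (z₂·x₁ − z₁·x₂)/(z₂ − z₁) = (1.555·-35 − (-0.6745)·10)/2.229 = -21.38.
Then σ = (x₂ − x₁)/(z₂ − z₁) = (10 − -35)/2.229 = 20.19.
Precision τ = 1/σ² = 1/20.19² = 0.00245.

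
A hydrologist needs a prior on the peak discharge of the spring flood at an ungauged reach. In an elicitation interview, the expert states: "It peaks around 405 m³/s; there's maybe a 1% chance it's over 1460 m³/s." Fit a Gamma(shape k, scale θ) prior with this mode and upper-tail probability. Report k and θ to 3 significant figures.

k ≈ 3.61, θ ≈ 155

Gamma(k,θ) with k>1 has mode (k−1)θ, so θ = 405/(k−1).
Need P(X < 1460) = 0.99 with θ tied to k this way. Start at k = 2, θ = 405: P(X<1460) ≈ 0.875.
Too low — raise k to concentrate. Iterating converges to k ≈ 3.61.
Then θ = 405/(3.61−1) ≈ 155.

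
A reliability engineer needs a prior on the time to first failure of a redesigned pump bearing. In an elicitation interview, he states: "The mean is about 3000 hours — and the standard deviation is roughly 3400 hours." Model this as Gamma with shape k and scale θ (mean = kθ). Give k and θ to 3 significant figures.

For Gamma(k, scale θ): mean = kθ, variance = kθ², so CV = 1/√k.
CV = SD/mean = 3400/3000 = 1.133, hence k = 1/CV² = 0.779.
Then θ = mean/k = 3000/0.779 = 3850.

k ≈ 0.779, θ ≈ 3850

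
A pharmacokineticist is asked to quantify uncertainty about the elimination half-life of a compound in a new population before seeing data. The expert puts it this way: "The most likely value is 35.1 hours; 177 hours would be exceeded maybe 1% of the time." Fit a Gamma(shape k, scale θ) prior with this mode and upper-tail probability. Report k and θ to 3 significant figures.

k ≈ 2.49, θ ≈ 23.5

Gamma(k,θ) with k>1 has mode (k−1)θ, so θ = 35.1/(k−1).
Need P(X < 177) = 0.99 with θ tied to k this way. Start at k = 2, θ = 35.1: P(X<177) ≈ 0.961.
Too low — raise k to concentrate. Iterating converges to k ≈ 2.49.
Then θ = 35.1/(2.49−1) ≈ 23.5.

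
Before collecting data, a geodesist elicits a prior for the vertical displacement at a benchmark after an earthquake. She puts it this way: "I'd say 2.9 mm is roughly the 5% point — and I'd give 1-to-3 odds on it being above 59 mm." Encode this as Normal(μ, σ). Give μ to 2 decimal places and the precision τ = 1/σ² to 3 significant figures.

μ = 42.69, τ = 0.00171

The p-quantile of Normal(μ,σ) is μ + z_p·σ, with z_{0.05} = -1.645 and z_{0.75} = 0.6745.
Eliminate σ: μ = (z₂·x₁ − z₁·x₂)/(z₂ − z₁) = (0.6745·2.9 − (-1.645)·59)/2.319 = 42.69.
Then σ = (x₂ − x₁)/(z₂ − z₁) = (59 − 2.9)/2.319 = 24.19.
Precision τ = 1/σ² = 1/24.19² = 0.00171.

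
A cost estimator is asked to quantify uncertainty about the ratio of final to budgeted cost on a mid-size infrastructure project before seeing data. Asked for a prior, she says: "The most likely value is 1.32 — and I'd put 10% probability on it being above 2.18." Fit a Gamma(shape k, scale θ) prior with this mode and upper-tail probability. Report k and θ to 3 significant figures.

Gamma(k,θ) with k>1 has mode (k−1)θ, so θ = 1.32/(k−1).
Need P(X < 2.18) = 0.9 with θ tied to k this way. Start at k = 2, θ = 1.32: P(X<2.18) ≈ 0.492.
Too low — raise k to concentrate. Iterating converges to k ≈ 8.5.
Then θ = 1.32/(8.5−1) ≈ 0.176.

k ≈ 8.5, θ ≈ 0.176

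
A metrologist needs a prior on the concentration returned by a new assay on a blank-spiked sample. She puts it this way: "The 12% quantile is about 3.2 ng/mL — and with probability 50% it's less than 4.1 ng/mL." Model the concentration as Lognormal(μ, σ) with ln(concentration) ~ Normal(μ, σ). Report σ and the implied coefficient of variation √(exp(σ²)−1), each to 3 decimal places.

σ ≈ 0.211, CV ≈ 0.213

If T ~ Lognormal(μ,σ) then ln T ~ Normal(μ,σ), so the p-quantile of ln T is μ + z_p·σ.
ln(3.2) = 1.163 and ln(4.1) = 1.411; z_{0.12} = -1.175, z_{0.5} = 0.
σ = (1.411 − 1.163)/(0 − (-1.175)) = 0.211.
μ = 1.163 − (-1.175)·0.211 = 1.411.
CV = √(exp(σ²)−1) = √(exp(0.0445)−1) = 0.213.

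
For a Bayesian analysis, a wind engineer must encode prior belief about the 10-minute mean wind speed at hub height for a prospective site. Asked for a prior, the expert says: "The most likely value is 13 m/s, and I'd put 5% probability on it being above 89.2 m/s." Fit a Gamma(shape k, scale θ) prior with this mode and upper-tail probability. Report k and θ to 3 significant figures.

k ≈ 1.59, θ ≈ 21.9

Gamma(k,θ) with k>1 has mode (k−1)θ, so θ = 13/(k−1).
Need P(X < 89.2) = 0.95 with θ tied to k this way. Start at k = 2, θ = 13: P(X<89.2) ≈ 0.992.
Too high — lower k to spread out. Iterating converges to k ≈ 1.59.
Then θ = 13/(1.59−1) ≈ 21.9.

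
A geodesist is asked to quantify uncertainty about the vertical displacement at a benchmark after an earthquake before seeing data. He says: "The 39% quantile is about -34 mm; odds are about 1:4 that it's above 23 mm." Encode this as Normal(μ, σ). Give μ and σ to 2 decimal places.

For Normal(μ,σ), the p-quantile is μ + z_p·σ. Here z_{0.39} = -0.2793, z_{0.8} = 0.8416.
So -34 = μ − 0.2793σ and 23 = μ + 0.8416σ.
Subtracting: σ = (23 − -34)/(0.8416 − (-0.2793)) = 50.85.
Then μ = -34 − (-0.2793)·50.85 = -19.80.

μ = -19.80, σ = 50.85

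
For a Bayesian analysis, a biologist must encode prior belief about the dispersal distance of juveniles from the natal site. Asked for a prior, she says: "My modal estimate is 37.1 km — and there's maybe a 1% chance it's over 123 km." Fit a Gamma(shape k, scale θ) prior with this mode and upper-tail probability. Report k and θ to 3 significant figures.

Gamma(k,θ) with k>1 has mode (k−1)θ, so θ = 37.1/(k−1).
Need P(X < 123) = 0.99 with θ tied to k this way. Start at k = 2, θ = 37.1: P(X<123) ≈ 0.843.
Too low — raise k to concentrate. Iterating converges to k ≈ 4.06.
Then θ = 37.1/(4.06−1) ≈ 12.1.

k ≈ 4.06, θ ≈ 12.1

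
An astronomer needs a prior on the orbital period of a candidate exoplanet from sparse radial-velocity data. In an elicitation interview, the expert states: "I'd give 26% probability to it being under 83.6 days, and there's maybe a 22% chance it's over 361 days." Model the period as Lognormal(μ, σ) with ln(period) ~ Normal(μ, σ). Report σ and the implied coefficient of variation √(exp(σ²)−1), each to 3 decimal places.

σ ≈ 1.033, CV ≈ 1.382

If T ~ Lognormal(μ,σ) then ln T ~ Normal(μ,σ), so the p-quantile of ln T is μ + z_p·σ.
ln(83.6) = 4.426 and ln(361) = 5.889; z_{0.26} = -0.6433, z_{0.78} = 0.7722.
σ = (5.889 − 4.426)/(0.7722 − (-0.6433)) = 1.033.
μ = 4.426 − (-0.6433)·1.033 = 5.091.
CV = √(exp(σ²)−1) = √(exp(1.0679)−1) = 1.382.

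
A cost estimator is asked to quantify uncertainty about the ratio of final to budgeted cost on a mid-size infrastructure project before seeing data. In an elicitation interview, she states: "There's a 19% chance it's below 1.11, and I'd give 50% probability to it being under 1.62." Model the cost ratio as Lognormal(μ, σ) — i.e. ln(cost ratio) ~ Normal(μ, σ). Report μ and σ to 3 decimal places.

If T ~ Lognormal(μ,σ) then ln T ~ Normal(μ,σ), so the p-quantile of ln T is μ + z_p·σ.
ln(1.11) = 0.1044 and ln(1.62) = 0.4824; z_{0.19} = -0.8779, z_{0.5} = 0.
σ = (0.4824 − 0.1044)/(0 − (-0.8779)) = 0.431.
μ = 0.1044 − (-0.8779)·0.431 = 0.482.

μ ≈ 0.482, σ ≈ 0.431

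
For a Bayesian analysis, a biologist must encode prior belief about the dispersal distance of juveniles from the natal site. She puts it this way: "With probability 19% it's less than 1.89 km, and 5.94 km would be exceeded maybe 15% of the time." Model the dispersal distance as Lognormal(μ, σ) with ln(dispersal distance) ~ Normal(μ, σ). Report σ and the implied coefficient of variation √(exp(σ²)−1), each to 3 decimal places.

If T ~ Lognormal(μ,σ) then ln T ~ Normal(μ,σ), so the p-quantile of ln T is μ + z_p·σ.
ln(1.89) = 0.6366 and ln(5.94) = 1.782; z_{0.19} = -0.8779, z_{0.85} = 1.036.
σ = (1.782 − 0.6366)/(1.036 − (-0.8779)) = 0.598.
μ = 0.6366 − (-0.8779)·0.598 = 1.162.
CV = √(exp(σ²)−1) = √(exp(0.3578)−1) = 0.656.

σ ≈ 0.598, CV ≈ 0.656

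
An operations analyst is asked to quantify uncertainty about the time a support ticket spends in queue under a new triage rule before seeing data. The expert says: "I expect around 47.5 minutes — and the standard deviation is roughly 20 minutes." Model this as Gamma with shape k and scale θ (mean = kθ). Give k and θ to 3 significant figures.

k ≈ 5.64, θ ≈ 8.42

For Gamma(k, scale θ): mean = kθ, variance = kθ², so CV = 1/√k.
CV = SD/mean = 20/47.5 = 0.4211, hence k = 1/CV² = 5.64.
Then θ = mean/k = 47.5/5.64 = 8.42.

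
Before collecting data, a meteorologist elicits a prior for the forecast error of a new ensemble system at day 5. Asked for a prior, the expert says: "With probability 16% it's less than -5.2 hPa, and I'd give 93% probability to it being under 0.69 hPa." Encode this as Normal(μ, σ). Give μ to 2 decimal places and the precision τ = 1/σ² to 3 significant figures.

μ = -2.83, τ = 0.176

The p-quantile of Normal(μ,σ) is μ + z_p·σ, with z_{0.16} = -0.9945 and z_{0.93} = 1.476.
Eliminate σ: μ = (z₂·x₁ − z₁·x₂)/(z₂ − z₁) = (1.476·-5.2 − (-0.9945)·0.69)/2.47 = -2.83.
Then σ = (x₂ − x₁)/(z₂ − z₁) = (0.69 − -5.2)/2.47 = 2.38.
Precision τ = 1/σ² = 1/2.384² = 0.176.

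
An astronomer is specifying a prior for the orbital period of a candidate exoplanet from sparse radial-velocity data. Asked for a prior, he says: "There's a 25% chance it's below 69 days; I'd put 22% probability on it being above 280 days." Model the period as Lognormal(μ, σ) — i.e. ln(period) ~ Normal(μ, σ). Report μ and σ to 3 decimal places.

If T ~ Lognormal(μ,σ) then ln T ~ Normal(μ,σ), so the p-quantile of ln T is μ + z_p·σ.
ln(69) = 4.234 and ln(280) = 5.635; z_{0.25} = -0.6745, z_{0.78} = 0.7722.
σ = (5.635 − 4.234)/(0.7722 − (-0.6745)) = 0.968.
μ = 4.234 − (-0.6745)·0.968 = 4.887.

μ ≈ 4.887, σ ≈ 0.968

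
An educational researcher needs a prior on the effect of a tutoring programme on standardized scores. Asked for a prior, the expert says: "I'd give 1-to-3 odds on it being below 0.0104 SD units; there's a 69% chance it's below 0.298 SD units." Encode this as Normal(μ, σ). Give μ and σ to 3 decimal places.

For Normal(μ,σ), the p-quantile is μ + z_p·σ. Here z_{0.25} = -0.6745, z_{0.69} = 0.4959.
So 0.0104 = μ − 0.6745σ and 0.298 = μ + 0.4959σ.
Subtracting: σ = (0.298 − 0.0104)/(0.4959 − (-0.6745)) = 0.246.
Then μ = 0.0104 − (-0.6745)·0.246 = 0.176.

μ = 0.176, σ = 0.246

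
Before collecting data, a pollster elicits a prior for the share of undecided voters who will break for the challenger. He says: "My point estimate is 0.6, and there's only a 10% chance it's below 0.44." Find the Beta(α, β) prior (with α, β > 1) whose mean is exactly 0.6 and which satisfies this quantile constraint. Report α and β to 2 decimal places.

With mean 0.6 fixed, write α = 0.6s, β = 0.4s where s = α+β.
Need P(θ < 0.44) = 0.1 under Beta(0.6s, 0.4s). Normal approximation: (q−m)/√(m(1−m)/s) ≈ z_{0.1} = -1.28, so s ≈ 0.6·0.4·(-1.28)²/(0.44−0.6)² = 15.4.
At s = 15.4: P(θ<0.44) ≈ 0.101. Adjusting to match 0.1 gives s ≈ 15.59.
So α = 0.6·15.59 ≈ 9.35, β = 0.4·15.59 ≈ 6.24.

α ≈ 9.35, β ≈ 6.24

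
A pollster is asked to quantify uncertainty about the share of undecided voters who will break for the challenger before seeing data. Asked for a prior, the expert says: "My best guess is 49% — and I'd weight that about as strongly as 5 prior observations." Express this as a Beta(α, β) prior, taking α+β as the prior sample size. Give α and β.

α = 2.45, β = 2.55

Under the effective-sample-size interpretation, Beta(α, β) has prior mean α/(α+β) and prior sample size α+β.
So α+β = 5 and α/(α+β) = 0.49, giving α = 0.49·5 = 2.45 and β = 5 − 2.45 = 2.55.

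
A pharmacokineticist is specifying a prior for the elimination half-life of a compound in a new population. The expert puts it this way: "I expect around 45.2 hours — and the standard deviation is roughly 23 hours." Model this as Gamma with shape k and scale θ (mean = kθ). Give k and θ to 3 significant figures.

k ≈ 3.86, θ ≈ 11.7

For Gamma(k, scale θ): mean = kθ, variance = kθ², so CV = 1/√k.
CV = SD/mean = 23/45.2 = 0.5088, hence k = 1/CV² = 3.86.
Then θ = mean/k = 45.2/3.86 = 11.7.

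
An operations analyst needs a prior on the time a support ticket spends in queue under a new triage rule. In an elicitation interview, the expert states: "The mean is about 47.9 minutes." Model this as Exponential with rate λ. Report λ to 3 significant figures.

Exponential mean = 1/λ, so λ = 1/47.9 = 0.0209.

λ ≈ 0.0209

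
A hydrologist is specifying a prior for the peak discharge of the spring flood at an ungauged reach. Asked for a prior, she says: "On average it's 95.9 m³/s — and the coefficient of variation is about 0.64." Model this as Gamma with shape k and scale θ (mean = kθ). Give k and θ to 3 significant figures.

For Gamma(k, scale θ): mean = kθ, variance = kθ², so CV = 1/√k.
CV = 0.64, hence k = 1/CV² = 2.44.
Then θ = mean/k = 95.9/2.44 = 39.3.

k ≈ 2.44, θ ≈ 39.3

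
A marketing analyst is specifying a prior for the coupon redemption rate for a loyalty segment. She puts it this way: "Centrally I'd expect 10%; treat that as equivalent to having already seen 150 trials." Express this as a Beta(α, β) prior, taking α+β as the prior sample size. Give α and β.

Under the effective-sample-size interpretation, Beta(α, β) has prior mean α/(α+β) and prior sample size α+β.
So α+β = 150 and α/(α+β) = 0.1, giving α = 0.1·150 = 15 and β = 150 − 15 = 135.

α = 15, β = 135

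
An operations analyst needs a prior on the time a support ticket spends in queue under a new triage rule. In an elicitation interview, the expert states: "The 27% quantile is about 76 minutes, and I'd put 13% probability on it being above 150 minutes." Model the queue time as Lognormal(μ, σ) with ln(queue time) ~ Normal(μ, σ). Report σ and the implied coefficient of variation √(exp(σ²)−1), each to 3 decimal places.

σ ≈ 0.391, CV ≈ 0.406

If T ~ Lognormal(μ,σ) then ln T ~ Normal(μ,σ), so the p-quantile of ln T is μ + z_p·σ.
ln(76) = 4.331 and ln(150) = 5.011; z_{0.27} = -0.6128, z_{0.87} = 1.126.
σ = (5.011 − 4.331)/(1.126 − (-0.6128)) = 0.391.
μ = 4.331 − (-0.6128)·0.391 = 4.570.
CV = √(exp(σ²)−1) = √(exp(0.1528)−1) = 0.406.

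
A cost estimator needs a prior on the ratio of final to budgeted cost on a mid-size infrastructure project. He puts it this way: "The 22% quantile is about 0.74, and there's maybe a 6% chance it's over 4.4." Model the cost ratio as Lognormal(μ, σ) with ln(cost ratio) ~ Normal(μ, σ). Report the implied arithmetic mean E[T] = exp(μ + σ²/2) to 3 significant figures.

E[T] ≈ 1.79

If T ~ Lognormal(μ,σ) then ln T ~ Normal(μ,σ), so the p-quantile of ln T is μ + z_p·σ.
ln(0.74) = -0.3011 and ln(4.4) = 1.482; z_{0.22} = -0.7722, z_{0.94} = 1.555.
σ = (1.482 − -0.3011)/(1.555 − (-0.7722)) = 0.766.
μ = -0.3011 − (-0.7722)·0.766 = 0.290.
E[T] = exp(μ + σ²/2) = exp(0.290 + 0.2935) = 1.79.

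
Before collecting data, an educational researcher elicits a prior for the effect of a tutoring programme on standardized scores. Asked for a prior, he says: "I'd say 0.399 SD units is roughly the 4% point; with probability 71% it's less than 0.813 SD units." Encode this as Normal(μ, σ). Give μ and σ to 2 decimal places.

For Normal(μ,σ), the p-quantile is μ + z_p·σ. Here z_{0.04} = -1.751, z_{0.71} = 0.5534.
So 0.399 = μ − 1.751σ and 0.813 = μ + 0.5534σ.
Subtracting: σ = (0.813 − 0.399)/(0.5534 − (-1.751)) = 0.18.
Then μ = 0.399 − (-1.751)·0.18 = 0.71.

μ = 0.71, σ = 0.18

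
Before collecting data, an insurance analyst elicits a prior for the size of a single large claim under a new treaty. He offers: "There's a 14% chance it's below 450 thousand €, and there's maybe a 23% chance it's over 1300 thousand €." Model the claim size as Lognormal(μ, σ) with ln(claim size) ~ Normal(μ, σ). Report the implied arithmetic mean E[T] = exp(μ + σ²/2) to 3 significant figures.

If T ~ Lognormal(μ,σ) then ln T ~ Normal(μ,σ), so the p-quantile of ln T is μ + z_p·σ.
ln(450) = 6.109 and ln(1300) = 7.17; z_{0.14} = -1.08, z_{0.77} = 0.7388.
σ = (7.17 − 6.109)/(0.7388 − (-1.08)) = 0.583.
μ = 6.109 − (-1.08)·0.583 = 6.739.
E[T] = exp(μ + σ²/2) = exp(6.739 + 0.1700) = 1000 thousand €.

E[T] ≈ 1000 thousand €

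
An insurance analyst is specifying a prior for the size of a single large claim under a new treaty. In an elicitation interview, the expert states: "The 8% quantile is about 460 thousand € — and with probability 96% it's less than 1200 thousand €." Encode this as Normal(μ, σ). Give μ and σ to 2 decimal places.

μ = 789.48, σ = 234.49

The p-quantile of Normal(μ,σ) is μ + z_p·σ, with z_{0.08} = -1.405 and z_{0.96} = 1.751.
Eliminate σ: μ = (z₂·x₁ − z₁·x₂)/(z₂ − z₁) = (1.751·460 − (-1.405)·1200)/3.156 = 789.48.
Then σ = (x₂ − x₁)/(z₂ − z₁) = (1200 − 460)/3.156 = 234.49.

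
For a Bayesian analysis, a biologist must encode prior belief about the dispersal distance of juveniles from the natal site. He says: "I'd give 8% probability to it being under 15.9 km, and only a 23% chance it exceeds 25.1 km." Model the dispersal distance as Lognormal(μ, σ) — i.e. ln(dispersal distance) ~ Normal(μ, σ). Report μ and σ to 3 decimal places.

μ ≈ 3.066, σ ≈ 0.213

If T ~ Lognormal(μ,σ) then ln T ~ Normal(μ,σ), so the p-quantile of ln T is μ + z_p·σ.
ln(15.9) = 2.766 and ln(25.1) = 3.223; z_{0.08} = -1.405, z_{0.77} = 0.7388.
σ = (3.223 − 2.766)/(0.7388 − (-1.405)) = 0.213.
μ = 2.766 − (-1.405)·0.213 = 3.066.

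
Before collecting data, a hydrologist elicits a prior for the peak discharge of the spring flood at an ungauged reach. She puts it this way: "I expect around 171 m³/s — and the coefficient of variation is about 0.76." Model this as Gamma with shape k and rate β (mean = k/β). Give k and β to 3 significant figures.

k ≈ 1.73, β ≈ 0.0101

For Gamma(k, rate β): mean = k/β, variance = k/β², so CV = 1/√k.
CV = 0.76, hence k = 1/CV² = 1.73.
Then β = k/mean = 1.73/171 = 0.0101.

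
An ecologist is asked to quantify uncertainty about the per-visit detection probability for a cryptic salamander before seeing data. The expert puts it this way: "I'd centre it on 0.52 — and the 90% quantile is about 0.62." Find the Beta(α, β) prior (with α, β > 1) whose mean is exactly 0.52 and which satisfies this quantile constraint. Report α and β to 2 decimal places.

With mean 0.52 fixed, write α = 0.52s, β = 0.48s where s = α+β.
Need P(θ < 0.62) = 0.9 under Beta(0.52s, 0.48s). Normal approximation: (q−m)/√(m(1−m)/s) ≈ z_{0.9} = 1.28, so s ≈ 0.52·0.48·(1.28)²/(0.62−0.52)² = 41.0.
At s = 41.0: P(θ<0.62) ≈ 0.901. Adjusting to match 0.9 gives s ≈ 40.48.
So α = 0.52·40.48 ≈ 21.05, β = 0.48·40.48 ≈ 19.43.

α ≈ 21.05, β ≈ 19.43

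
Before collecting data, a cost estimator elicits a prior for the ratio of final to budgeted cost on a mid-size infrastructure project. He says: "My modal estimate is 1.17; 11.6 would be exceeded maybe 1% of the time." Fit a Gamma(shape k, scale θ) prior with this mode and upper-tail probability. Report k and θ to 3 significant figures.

Gamma(k,θ) with k>1 has mode (k−1)θ, so θ = 1.17/(k−1).
Need P(X < 11.6) = 0.99 with θ tied to k this way. Start at k = 2, θ = 1.17: P(X<11.6) ≈ 0.999.
Too high — lower k to spread out. Iterating converges to k ≈ 1.59.
Then θ = 1.17/(1.59−1) ≈ 1.98.

k ≈ 1.59, θ ≈ 1.98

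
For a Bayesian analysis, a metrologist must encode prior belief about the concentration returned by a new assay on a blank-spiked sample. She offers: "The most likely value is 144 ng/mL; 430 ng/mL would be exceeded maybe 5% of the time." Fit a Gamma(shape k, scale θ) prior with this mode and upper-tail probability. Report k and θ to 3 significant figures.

k ≈ 3.22, θ ≈ 65

Gamma(k,θ) with k>1 has mode (k−1)θ, so θ = 144/(k−1).
Need P(X < 430) = 0.95 with θ tied to k this way. Start at k = 2, θ = 144: P(X<430) ≈ 0.799.
Too low — raise k to concentrate. Iterating converges to k ≈ 3.22.
Then θ = 144/(3.22−1) ≈ 65.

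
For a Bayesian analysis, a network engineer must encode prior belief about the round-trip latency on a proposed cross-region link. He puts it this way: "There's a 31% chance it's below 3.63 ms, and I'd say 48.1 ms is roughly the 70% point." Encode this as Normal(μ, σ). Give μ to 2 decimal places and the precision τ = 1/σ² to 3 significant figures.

For Normal(μ,σ), the p-quantile is μ + z_p·σ. Here z_{0.31} = -0.4959, z_{0.7} = 0.5244.
So 3.63 = μ − 0.4959σ and 48.1 = μ + 0.5244σ.
Subtracting: σ = (48.1 − 3.63)/(0.5244 − (-0.4959)) = 43.59.
Then μ = 3.63 − (-0.4959)·43.59 = 25.24.
Precision τ = 1/σ² = 1/43.59² = 0.000526.

μ = 25.24, τ = 0.000526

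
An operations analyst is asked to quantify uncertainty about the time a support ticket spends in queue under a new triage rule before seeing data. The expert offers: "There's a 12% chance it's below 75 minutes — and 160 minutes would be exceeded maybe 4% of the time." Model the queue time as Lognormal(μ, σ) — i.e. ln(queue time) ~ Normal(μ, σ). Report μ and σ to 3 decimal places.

μ ≈ 4.622, σ ≈ 0.259

If T ~ Lognormal(μ,σ) then ln T ~ Normal(μ,σ), so the p-quantile of ln T is μ + z_p·σ.
ln(75) = 4.317 and ln(160) = 5.075; z_{0.12} = -1.175, z_{0.96} = 1.751.
σ = (5.075 − 4.317)/(1.751 − (-1.175)) = 0.259.
μ = 4.317 − (-1.175)·0.259 = 4.622.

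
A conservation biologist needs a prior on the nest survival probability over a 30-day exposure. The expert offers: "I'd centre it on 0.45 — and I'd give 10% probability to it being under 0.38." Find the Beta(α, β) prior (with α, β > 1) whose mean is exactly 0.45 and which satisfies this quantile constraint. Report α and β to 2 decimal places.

With mean 0.45 fixed, write α = 0.45s, β = 0.55s where s = α+β.
Need P(θ < 0.38) = 0.1 under Beta(0.45s, 0.55s). Normal approximation: (q−m)/√(m(1−m)/s) ≈ z_{0.1} = -1.28, so s ≈ 0.45·0.55·(-1.28)²/(0.38−0.45)² = 83.0.
At s = 83.0: P(θ<0.38) ≈ 0.099. Adjusting to match 0.1 gives s ≈ 81.99.
So α = 0.45·81.99 ≈ 36.90, β = 0.55·81.99 ≈ 45.10.

α ≈ 36.90, β ≈ 45.10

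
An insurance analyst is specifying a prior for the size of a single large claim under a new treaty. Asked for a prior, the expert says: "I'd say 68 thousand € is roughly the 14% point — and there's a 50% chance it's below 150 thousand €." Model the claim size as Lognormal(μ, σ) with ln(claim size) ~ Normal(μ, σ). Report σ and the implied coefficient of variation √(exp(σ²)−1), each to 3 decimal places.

σ ≈ 0.732, CV ≈ 0.842

If T ~ Lognormal(μ,σ) then ln T ~ Normal(μ,σ), so the p-quantile of ln T is μ + z_p·σ.
ln(68) = 4.22 and ln(150) = 5.011; z_{0.14} = -1.08, z_{0.5} = 0.
σ = (5.011 − 4.22)/(0 − (-1.08)) = 0.732.
μ = 4.22 − (-1.08)·0.732 = 5.011.
CV = √(exp(σ²)−1) = √(exp(0.5363)−1) = 0.842.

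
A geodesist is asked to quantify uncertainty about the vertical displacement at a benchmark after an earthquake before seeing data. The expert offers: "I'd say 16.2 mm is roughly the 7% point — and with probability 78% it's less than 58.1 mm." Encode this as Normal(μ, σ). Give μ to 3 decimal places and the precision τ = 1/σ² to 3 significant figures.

μ = 43.707, τ = 0.00288

The p-quantile of Normal(μ,σ) is μ + z_p·σ, with z_{0.07} = -1.476 and z_{0.78} = 0.7722.
Eliminate σ: μ = (z₂·x₁ − z₁·x₂)/(z₂ − z₁) = (0.7722·16.2 − (-1.476)·58.1)/2.248 = 43.707.
Then σ = (x₂ − x₁)/(z₂ − z₁) = (58.1 − 16.2)/2.248 = 18.639.
Precision τ = 1/σ² = 1/18.64² = 0.00288.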